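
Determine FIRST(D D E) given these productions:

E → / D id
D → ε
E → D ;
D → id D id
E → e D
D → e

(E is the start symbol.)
{ '/', ';', 'e', 'id' }

FIRST sets of the non-terminals involved (from the grammar, by fixed-point iteration):
  FIRST(D) = { 'e', 'id', ε }
  FIRST(E) = { '/', ';', 'e', 'id' }

To compute FIRST(D D E), process the symbols left to right:
Symbol D is a non-terminal. Add FIRST(D) \ {ε} = { 'e', 'id' }
D is nullable (ε ∈ FIRST(D)), continue to the next symbol.
Symbol D is a non-terminal. Add FIRST(D) \ {ε} = { 'e', 'id' }
D is nullable (ε ∈ FIRST(D)), continue to the next symbol.
Symbol E is a non-terminal. Add FIRST(E) \ {ε} = { '/', ';', 'e', 'id' }
E is not nullable (ε ∉ FIRST(E)), so stop here.
FIRST(D D E) = { '/', ';', 'e', 'id' }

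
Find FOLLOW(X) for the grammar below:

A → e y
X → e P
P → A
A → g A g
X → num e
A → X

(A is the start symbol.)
{ $, 'g' }

To compute FOLLOW(X), find every occurrence of X on a right-hand side N → α X β: add FIRST(β) \ {ε}, and if β is empty or nullable also add FOLLOW(N). Iterate to a fixed point.

In A → X: X is at the end, add FOLLOW(A)

The FOLLOW sets referred to above (computed the same way, to a fixed point):
  FOLLOW(A) = { $, 'g' }

Taking the union: FOLLOW(X) = { $, 'g' }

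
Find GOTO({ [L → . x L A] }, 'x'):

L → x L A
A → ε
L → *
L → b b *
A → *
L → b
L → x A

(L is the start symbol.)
{ [L → . *], [L → . b b *], [L → . b], [L → . x A], [L → . x L A], [L → x . L A] }

GOTO(I, 'x') = CLOSURE({ [A → αX.β] : [A → α.Xβ] ∈ I, X = 'x' })

Items with dot before 'x', with the dot advanced:
  [L → . x L A] → [L → x . L A]
Closure of the advanced items:
  [L → x . L A] has the dot before L: add [L → . x L A], [L → . *], [L → . b b *], [L → . b], [L → . x A]

GOTO = { [L → . *], [L → . b b *], [L → . b], [L → . x A], [L → . x L A], [L → x . L A] }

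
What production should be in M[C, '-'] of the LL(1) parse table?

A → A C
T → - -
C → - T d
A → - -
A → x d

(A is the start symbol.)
To find M[C, '-'], we find productions for C where '-' is in the predict set (PREDICT(N → α) = (FIRST(α) \ {ε}) ∪ (FOLLOW(N) if α ⇒* ε)).

C → - T d: PREDICT = { '-' }
  '-' is in predict set, so this production goes in M[C, '-']

M[C, '-'] = C → - T d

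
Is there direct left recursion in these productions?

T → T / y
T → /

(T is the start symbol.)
T → T / y: LEFT RECURSIVE (starts with T)
T → /: starts with '/'

The grammar has direct left recursion on: T.

Answer: Yes, T is left-recursive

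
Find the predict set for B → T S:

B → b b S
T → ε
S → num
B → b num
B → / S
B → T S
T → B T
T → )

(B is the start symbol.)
PREDICT(B → T S) = (FIRST(RHS) \ {ε}) ∪ (FOLLOW(B) if ε ∈ FIRST(RHS), i.e. RHS ⇒* ε)
FIRST(T) = { ')', '/', 'b', 'num', ε }
FIRST(S) = { 'num' }
FIRST(T S) = { ')', '/', 'b', 'num' }
ε ∉ FIRST(T S), so FOLLOW(B) is not added.
PREDICT(B → T S) = { ')', '/', 'b', 'num' }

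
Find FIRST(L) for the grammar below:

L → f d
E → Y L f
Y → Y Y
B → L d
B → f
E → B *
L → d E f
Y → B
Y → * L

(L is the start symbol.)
{ 'd', 'f' }

From L → f d:
  - f is a terminal: add 'f' and stop
From L → d E f:
  - d is a terminal: add 'd' and stop

Collecting: FIRST(L) = { 'd', 'f' }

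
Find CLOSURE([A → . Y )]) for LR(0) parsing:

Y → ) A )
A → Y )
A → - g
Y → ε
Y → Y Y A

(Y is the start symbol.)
To compute CLOSURE, for each item [A → α.Bβ] where B is a non-terminal, add [B → .γ] for all productions B → γ; repeat for the newly added items until nothing changes.

Start with: [A → . Y )]
  [A → . Y )] has the dot before Y: add [Y → . ) A )], [Y → .], [Y → . Y Y A]
No further items can be added.

CLOSURE = { [A → . Y )], [Y → . ) A )], [Y → . Y Y A], [Y → .] }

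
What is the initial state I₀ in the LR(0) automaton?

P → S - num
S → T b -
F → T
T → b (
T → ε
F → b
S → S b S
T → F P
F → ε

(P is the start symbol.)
First, augment the grammar with P' → P
I₀ = CLOSURE({ [P' → . P] }):
  [P' → . P] has the dot before P: add [P → . S - num]
  [P → . S - num] has the dot before S: add [S → . T b -], [S → . S b S]
  [S → . T b -] has the dot before T: add [T → . b (], [T → .], [T → . F P]
  [T → . F P] has the dot before F: add [F → . T], [F → . b], [F → .]
No further items can be added.

I₀ = { [F → . T], [F → . b], [F → .], [P → . S - num], [P' → . P], [S → . S b S], [S → . T b -], [T → . F P], [T → . b (], [T → .] }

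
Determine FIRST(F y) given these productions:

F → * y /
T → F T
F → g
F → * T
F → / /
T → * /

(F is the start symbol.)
{ '*', '/', 'g' }

FIRST sets of the non-terminals involved (from the grammar, by fixed-point iteration):
  FIRST(F) = { '*', '/', 'g' }

To compute FIRST(F y), process the symbols left to right:
Symbol F is a non-terminal. Add FIRST(F) \ {ε} = { '*', '/', 'g' }
F is not nullable (ε ∉ FIRST(F)), so stop here.
FIRST(F y) = { '*', '/', 'g' }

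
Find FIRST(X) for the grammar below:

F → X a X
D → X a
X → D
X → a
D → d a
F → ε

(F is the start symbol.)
To compute FIRST(X), examine every production with X on the left-hand side, reading each right-hand side left to right until a non-nullable symbol is reached.

FIRST sets of the other non-terminals involved (by the same procedure, iterated to a fixed point):
  FIRST(D) = { 'a', 'd' }

From X → D:
  - D is a non-terminal: add FIRST(D) \ {ε} = { 'a', 'd' }
    D is not nullable, so stop
From X → a:
  - a is a terminal: add 'a' and stop

Collecting: FIRST(X) = { 'a', 'd' }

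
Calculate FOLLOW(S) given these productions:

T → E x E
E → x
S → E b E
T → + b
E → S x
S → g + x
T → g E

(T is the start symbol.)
To compute FOLLOW(S), find every occurrence of S on a right-hand side N → α S β: add FIRST(β) \ {ε}, and if β is empty or nullable also add FOLLOW(N). Iterate to a fixed point.

In E → S x: S is followed by x, add FIRST(x) \ {ε} = { 'x' }

Taking the union: FOLLOW(S) = { 'x' }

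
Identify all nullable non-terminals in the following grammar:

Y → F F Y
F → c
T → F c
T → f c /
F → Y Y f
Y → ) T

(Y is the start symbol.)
None

A non-terminal is nullable if it can derive ε (the empty string): either it has an ε-production, or it has a production whose right-hand side consists entirely of nullable non-terminals.

There are no ε-productions, so no non-terminal can derive ε.
No non-terminals are nullable.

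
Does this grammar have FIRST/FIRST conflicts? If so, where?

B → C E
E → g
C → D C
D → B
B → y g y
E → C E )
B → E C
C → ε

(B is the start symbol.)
Yes. B → C E / B → y g y on { 'y' }; B → C E / B → E C on { 'g', 'y' }; B → y g y / B → E C on { 'y' }; E → g / E → C E ')' on { 'g' }

FIRST sets of the non-terminals at (or reachable through a nullable prefix from) the front of some alternative:
  FIRST(C) = { 'g', 'y', ε }
  FIRST(E) = { 'g', 'y' }
  FIRST(D) = { 'g', 'y' }

Productions for B:
  B → C E: FIRST = { 'g', 'y' }
  B → y g y: FIRST = { 'y' }
  B → E C: FIRST = { 'g', 'y' }
Productions for E:
  E → g: FIRST = { 'g' }
  E → C E ): FIRST = { 'g', 'y' }
Productions for C:
  C → D C: FIRST = { 'g', 'y' }
  C → ε: FIRST = { ε }
D has only one production, so no FIRST/FIRST conflict is possible there.

Conflict for B: B → C E and B → y g y
  Overlap: { 'y' }
Conflict for B: B → C E and B → E C
  Overlap: { 'g', 'y' }
Conflict for B: B → y g y and B → E C
  Overlap: { 'y' }
Conflict for E: E → g and E → C E )
  Overlap: { 'g' }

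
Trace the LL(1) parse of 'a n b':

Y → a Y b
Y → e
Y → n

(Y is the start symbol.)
LL(1) parsing maintains a stack (initially the start symbol over $) and the input. At each step: if the stack top is a terminal, match it against the current input token; if it is a non-terminal N, replace it with the RHS of M[N, lookahead] (the unique production whose predict set contains the lookahead).

Stack is shown with the top on the left.

Stack    Input    Action
------------------------
Y $      a n b $  output Y → a Y b
a Y b $  a n b $  match 'a'
Y b $    n b $    output Y → n
n b $    n b $    match 'n'
b $      b $      match 'b'
$        $        accept

The string is accepted.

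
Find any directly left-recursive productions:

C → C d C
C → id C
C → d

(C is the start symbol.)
C → C d C: LEFT RECURSIVE (starts with C)
C → id C: starts with id
C → d: starts with d

The grammar has direct left recursion on: C.

Answer: Yes, C is left-recursive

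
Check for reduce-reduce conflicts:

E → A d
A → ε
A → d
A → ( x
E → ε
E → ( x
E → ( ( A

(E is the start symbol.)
Yes — I0: [A → .] vs [E → .]; I7: [A → ( x .] vs [E → ( x .]

Augment with E' → E and build the canonical LR(0) collection (I0 = CLOSURE({[E' → . E]}), then GOTO on every symbol after a dot until no new states appear). It has 11 states:
  I0: { [A → . ( x], [A → . d], [A → .], [E → . ( ( A], [E → . ( x], [E → . A d], [E → .], [E' → . E] }  — shift, 2 reduces
  I1: { [A → ( . x], [E → ( . ( A], [E → ( . x] }  — shift
  I2: { [E → A . d] }  — shift
  I3: { [E' → E .] }  — accept
  I4: { [A → d .] }  — reduce
  I5: { [E → A d .] }  — reduce
  I6: { [A → . ( x], [A → . d], [A → .], [E → ( ( . A] }  — shift, reduce
  I7: { [A → ( x .], [E → ( x .] }  — 2 reduces
  I8: { [A → ( . x] }  — shift
  I9: { [E → ( ( A .] }  — reduce
  I10: { [A → ( x .] }  — reduce

I0 contains complete items [A → .], [E → .] — reduce-reduce conflict.
I7 contains complete items [A → ( x .], [E → ( x .] — reduce-reduce conflict.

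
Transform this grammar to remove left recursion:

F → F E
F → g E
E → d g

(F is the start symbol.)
F → g E F'
F' → E F'
F' → ε
E → d g

F is directly left-recursive. The standard transformation for
  A → A α₁ | ... | A α_m | β₁ | ... | β_n
is
  A  → β₁ A' | ... | β_n A'
  A' → α₁ A' | ... | α_m A' | ε

F → g E becomes F → g E F'
F → F E becomes F' → E F'
Add F' → ε

Productions for other non-terminals are unchanged:
  E → d g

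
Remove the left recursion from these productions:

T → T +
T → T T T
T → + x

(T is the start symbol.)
T → + x T'
T' → + T'
T' → T T T'
T' → ε

T is directly left-recursive. The standard transformation for
  A → A α₁ | ... | A α_m | β₁ | ... | β_n
is
  A  → β₁ A' | ... | β_n A'
  A' → α₁ A' | ... | α_m A' | ε

T → + x becomes T → + x T'
T → T + becomes T' → + T'
T → T T T becomes T' → T T T'
Add T' → ε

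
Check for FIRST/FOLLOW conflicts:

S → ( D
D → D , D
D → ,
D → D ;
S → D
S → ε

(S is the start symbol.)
No FIRST/FOLLOW conflicts.

A FIRST/FOLLOW conflict occurs when a non-terminal N has a nullable alternative N → β (β ⇒* ε) and another alternative N → α with FIRST(α) ∩ FOLLOW(N) ≠ ∅: on such a lookahead the parser cannot decide between expanding α and letting N vanish via β.

Nullable non-terminals: S.
FIRST sets used below: FIRST(D) = { ',' }

S: nullable alternative(s) S → ε; FOLLOW(S) = { $ }
  S → ( D: FIRST \ {ε} = { '(' } — disjoint from FOLLOW(S)
  S → D: FIRST \ {ε} = { ',' } — disjoint from FOLLOW(S)
  S → ε: FIRST \ {ε} = { } — this is the only nullable alternative, skip

D has no nullable alternative, so no FIRST/FOLLOW check is needed there.

No FIRST/FOLLOW conflicts found.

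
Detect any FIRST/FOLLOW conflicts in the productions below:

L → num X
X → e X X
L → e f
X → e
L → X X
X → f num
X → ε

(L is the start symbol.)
Yes. X → e X X with FOLLOW(X) on { 'e' }; X → e with FOLLOW(X) on { 'e' }; X → f num with FOLLOW(X) on { 'f' }

A FIRST/FOLLOW conflict occurs when a non-terminal N has a nullable alternative N → β (β ⇒* ε) and another alternative N → α with FIRST(α) ∩ FOLLOW(N) ≠ ∅: on such a lookahead the parser cannot decide between expanding α and letting N vanish via β.

Nullable non-terminals: L, X.
FIRST sets used below: FIRST(X) = { 'e', 'f', ε }

L: nullable alternative(s) L → X X; FOLLOW(L) = { $ }
  L → num X: FIRST \ {ε} = { 'num' } — disjoint from FOLLOW(L)
  L → e f: FIRST \ {ε} = { 'e' } — disjoint from FOLLOW(L)
  L → X X: FIRST \ {ε} = { 'e', 'f' } — this is the only nullable alternative, skip

X: nullable alternative(s) X → ε; FOLLOW(X) = { $, 'e', 'f' }
  X → e X X: FIRST \ {ε} = { 'e' } — overlaps FOLLOW(X) on { 'e' }: CONFLICT
  X → e: FIRST \ {ε} = { 'e' } — overlaps FOLLOW(X) on { 'e' }: CONFLICT
  X → f num: FIRST \ {ε} = { 'f' } — overlaps FOLLOW(X) on { 'f' }: CONFLICT
  X → ε: FIRST \ {ε} = { } — this is the only nullable alternative, skip

So the grammar has 3 FIRST/FOLLOW conflicts (marked CONFLICT above).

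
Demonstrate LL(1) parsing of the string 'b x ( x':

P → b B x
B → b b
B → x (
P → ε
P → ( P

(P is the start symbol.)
LL(1) parsing maintains a stack (initially the start symbol over $) and the input. At each step: if the stack top is a terminal, match it against the current input token; if it is a non-terminal N, replace it with the RHS of M[N, lookahead] (the unique production whose predict set contains the lookahead).

Stack is shown with the top on the left.

Stack    Input      Action
--------------------------
P $      b x ( x $  output P → b B x
b B x $  b x ( x $  match 'b'
B x $    x ( x $    output B → x (
x ( x $  x ( x $    match 'x'
( x $    ( x $      match '('
x $      x $        match 'x'
$        $          accept

The string is accepted.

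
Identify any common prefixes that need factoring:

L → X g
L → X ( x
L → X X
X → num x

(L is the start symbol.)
Left-factoring is needed when two productions for the same non-terminal
share a common prefix on the right-hand side.

Productions for L:
  L → X g
  L → X ( x
  L → X X

Found common prefix 'X' in productions for L

Answer: Yes, L has productions with common prefix 'X'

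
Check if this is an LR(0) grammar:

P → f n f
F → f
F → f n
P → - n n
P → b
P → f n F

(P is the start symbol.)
No. Shift-reduce conflict between [F → f .] and [F → f . n]

Augment with P' → P and build the canonical LR(0) collection (I0 = CLOSURE({[P' → . P]}), then GOTO on every symbol after a dot until no new states appear). It has 11 states:
  I0: { [P → . - n n], [P → . b], [P → . f n F], [P → . f n f], [P' → . P] }  — shift
  I1: { [P → - . n n] }  — shift
  I2: { [P' → P .] }  — accept
  I3: { [P → b .] }  — reduce
  I4: { [P → f . n F], [P → f . n f] }  — shift
  I5: { [F → . f n], [F → . f], [P → f n . F], [P → f n . f] }  — shift
  I6: { [P → f n F .] }  — reduce
  I7: { [F → f . n], [F → f .], [P → f n f .] }  — shift, 2 reduces
  I8: { [F → f n .] }  — reduce
  I9: { [P → - n . n] }  — shift
  I10: { [P → - n n .] }  — reduce

Conflict in state I7:
  Shift-reduce conflict between [F → f .] and [F → f . n]
So the grammar is NOT LR(0).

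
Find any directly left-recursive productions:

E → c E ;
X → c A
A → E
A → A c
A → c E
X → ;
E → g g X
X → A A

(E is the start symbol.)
Yes, A is left-recursive

Direct left recursion occurs when N → N α for some non-terminal N (the right-hand side begins with the left-hand side itself).

E → c E ;: starts with c
X → c A: starts with c
A → E: starts with E
A → A c: LEFT RECURSIVE (starts with A)
A → c E: starts with c
X → ;: starts with ';'
E → g g X: starts with g
X → A A: starts with A

The grammar has direct left recursion on: A.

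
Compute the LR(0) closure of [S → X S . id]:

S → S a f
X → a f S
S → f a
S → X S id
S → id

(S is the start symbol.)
{ [S → X S . id] }

To compute CLOSURE, for each item [A → α.Bβ] where B is a non-terminal, add [B → .γ] for all productions B → γ; repeat for the newly added items until nothing changes.

Start with: [S → X S . id]
The dot precedes the terminal id, so nothing is added.

CLOSURE = { [S → X S . id] }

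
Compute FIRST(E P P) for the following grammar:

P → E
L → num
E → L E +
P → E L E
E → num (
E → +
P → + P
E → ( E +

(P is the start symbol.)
FIRST sets of the non-terminals involved (from the grammar, by fixed-point iteration):
  FIRST(E) = { '(', '+', 'num' }

To compute FIRST(E P P), process the symbols left to right:
Symbol E is a non-terminal. Add FIRST(E) \ {ε} = { '(', '+', 'num' }
E is not nullable (ε ∉ FIRST(E)), so stop here.
FIRST(E P P) = { '(', '+', 'num' }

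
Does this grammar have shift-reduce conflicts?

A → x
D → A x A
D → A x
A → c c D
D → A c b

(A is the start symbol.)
Yes — I8: [D → A x .] vs [A → . c c D]

A shift-reduce conflict occurs when an LR(0) state has both:
  - a complete (reduce) item [A → α .] (dot at the end), and
  - a shift item [B → β . c γ] (dot before a terminal).

Augment with A' → A and build the canonical LR(0) collection (I0 = CLOSURE({[A' → . A]}), then GOTO on every symbol after a dot until no new states appear). It has 11 states:
  I0: { [A → . c c D], [A → . x], [A' → . A] }  — shift
  I1: { [A' → A .] }  — accept
  I2: { [A → c . c D] }  — shift
  I3: { [A → x .] }  — reduce
  I4: { [A → . c c D], [A → . x], [A → c c . D], [D → . A c b], [D → . A x A], [D → . A x] }  — shift
  I5: { [D → A . c b], [D → A . x A], [D → A . x] }  — shift
  I6: { [A → c c D .] }  — reduce
  I7: { [D → A c . b] }  — shift
  I8: { [A → . c c D], [A → . x], [D → A x . A], [D → A x .] }  — shift, reduce
  I9: { [D → A x A .] }  — reduce
  I10: { [D → A c b .] }  — reduce

I8 contains reduce item [D → A x .] and shift items [A → . c c D], [A → . x] — shift-reduce conflict.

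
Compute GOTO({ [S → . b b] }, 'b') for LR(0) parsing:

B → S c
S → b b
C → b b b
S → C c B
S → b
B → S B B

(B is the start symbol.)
{ [S → b . b] }

GOTO(I, 'b') = CLOSURE({ [A → αX.β] : [A → α.Xβ] ∈ I, X = 'b' })

Items with dot before 'b', with the dot advanced:
  [S → . b b] → [S → b . b]
Closure adds nothing (no advanced item has the dot before a non-terminal).

GOTO = { [S → b . b] }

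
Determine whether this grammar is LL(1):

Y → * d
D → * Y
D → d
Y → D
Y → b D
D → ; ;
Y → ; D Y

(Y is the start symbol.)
No. Predict set conflict for Y: { '*' }

A grammar is LL(1) if for each non-terminal N with multiple productions, the predict sets of those productions are pairwise disjoint, where PREDICT(N → α) = (FIRST(α) \ {ε}) ∪ (FOLLOW(N) if α ⇒* ε).

Relevant sets:
  FIRST(D) = { '*', ';', 'd' }

For Y:
  PREDICT(Y → '*' d) = { '*' }
  PREDICT(Y → D) = { '*', ';', 'd' }
  PREDICT(Y → b D) = { 'b' }
  PREDICT(Y → ';' D Y) = { ';' }
For D:
  PREDICT(D → '*' Y) = { '*' }
  PREDICT(D → d) = { 'd' }
  PREDICT(D → ';' ';') = { ';' }

Conflict found: Predict set conflict for Y: { '*' }
The grammar is NOT LL(1).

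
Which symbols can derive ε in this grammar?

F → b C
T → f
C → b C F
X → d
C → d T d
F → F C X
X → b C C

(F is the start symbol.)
A non-terminal is nullable if it can derive ε (the empty string): either it has an ε-production, or it has a production whose right-hand side consists entirely of nullable non-terminals.

There are no ε-productions, so no non-terminal can derive ε.
No non-terminals are nullable.

Answer: None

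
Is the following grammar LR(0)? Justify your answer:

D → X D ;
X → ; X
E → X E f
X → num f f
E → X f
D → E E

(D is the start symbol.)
Yes, the grammar is LR(0)

Augment with D' → D and build the canonical LR(0) collection (I0 = CLOSURE({[D' → . D]}), then GOTO on every symbol after a dot until no new states appear). It has 17 states:
  I0: { [D → . E E], [D → . X D ;], [D' → . D], [E → . X E f], [E → . X f], [X → . ; X], [X → . num f f] }  — shift
  I1: { [X → . ; X], [X → . num f f], [X → ; . X] }  — shift
  I2: { [D' → D .] }  — accept
  I3: { [D → E . E], [E → . X E f], [E → . X f], [X → . ; X], [X → . num f f] }  — shift
  I4: { [D → . E E], [D → . X D ;], [D → X . D ;], [E → . X E f], [E → . X f], [E → X . E f], [E → X . f], [X → . ; X], [X → . num f f] }  — shift
  I5: { [X → num . f f] }  — shift
  I6: { [X → num f . f] }  — shift
  I7: { [X → num f f .] }  — reduce
  I8: { [D → X D . ;] }  — shift
  I9: { [D → E . E], [E → . X E f], [E → . X f], [E → X E . f], [X → . ; X], [X → . num f f] }  — shift
  I10: { [E → X f .] }  — reduce
  I11: { [D → E E .] }  — reduce
  I12: { [E → . X E f], [E → . X f], [E → X . E f], [E → X . f], [X → . ; X], [X → . num f f] }  — shift
  I13: { [E → X E f .] }  — reduce
  I14: { [E → X E . f] }  — shift
  I15: { [D → X D ; .] }  — reduce
  I16: { [X → ; X .] }  — reduce

Every state is either a pure shift/goto state or contains exactly one complete item and nothing to shift — no conflicts. The grammar is LR(0).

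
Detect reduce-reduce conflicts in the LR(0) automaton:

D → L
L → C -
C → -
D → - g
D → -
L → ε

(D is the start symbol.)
A reduce-reduce conflict occurs when an LR(0) state has two complete items [A → α .] and [B → β .] — both call for a reduction, and with no lookahead the parser cannot choose between them.

Augment with D' → D and build the canonical LR(0) collection (I0 = CLOSURE({[D' → . D]}), then GOTO on every symbol after a dot until no new states appear). It has 7 states:
  I0: { [C → . -], [D → . - g], [D → . -], [D → . L], [D' → . D], [L → . C -], [L → .] }  — shift, reduce
  I1: { [C → - .], [D → - . g], [D → - .] }  — shift, 2 reduces
  I2: { [L → C . -] }  — shift
  I3: { [D' → D .] }  — accept
  I4: { [D → L .] }  — reduce
  I5: { [L → C - .] }  — reduce
  I6: { [D → - g .] }  — reduce

I1 contains complete items [C → - .], [D → - .] — reduce-reduce conflict.

Answer: Yes — I1: [C → - .] vs [D → - .]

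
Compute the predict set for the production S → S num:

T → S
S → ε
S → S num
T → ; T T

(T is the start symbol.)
{ 'num' }

PREDICT(S → S num) = (FIRST(RHS) \ {ε}) ∪ (FOLLOW(S) if ε ∈ FIRST(RHS), i.e. RHS ⇒* ε)
FIRST(S) = { 'num', ε }
FIRST(S num) = { 'num' }
ε ∉ FIRST(S num), so FOLLOW(S) is not added.
PREDICT(S → S num) = { 'num' }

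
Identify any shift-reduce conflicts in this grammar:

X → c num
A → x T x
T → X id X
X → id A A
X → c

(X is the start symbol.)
Yes — I2: [X → c .] vs [X → c . num]

Augment with X' → X and build the canonical LR(0) collection (I0 = CLOSURE({[X' → . X]}), then GOTO on every symbol after a dot until no new states appear). It has 13 states:
  I0: { [X → . c num], [X → . c], [X → . id A A], [X' → . X] }  — shift
  I1: { [X' → X .] }  — accept
  I2: { [X → c . num], [X → c .] }  — shift, reduce
  I3: { [A → . x T x], [X → id . A A] }  — shift
  I4: { [A → . x T x], [X → id A . A] }  — shift
  I5: { [A → x . T x], [T → . X id X], [X → . c num], [X → . c], [X → . id A A] }  — shift
  I6: { [A → x T . x] }  — shift
  I7: { [T → X . id X] }  — shift
  I8: { [T → X id . X], [X → . c num], [X → . c], [X → . id A A] }  — shift
  I9: { [T → X id X .] }  — reduce
  I10: { [A → x T x .] }  — reduce
  I11: { [X → id A A .] }  — reduce
  I12: { [X → c num .] }  — reduce

I2 contains reduce item [X → c .] and shift item [X → c . num] — shift-reduce conflict.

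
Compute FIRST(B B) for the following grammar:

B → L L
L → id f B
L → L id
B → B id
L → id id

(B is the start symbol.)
{ 'id' }

FIRST sets of the non-terminals involved (from the grammar, by fixed-point iteration):
  FIRST(B) = { 'id' }

To compute FIRST(B B), process the symbols left to right:
Symbol B is a non-terminal. Add FIRST(B) \ {ε} = { 'id' }
B is not nullable (ε ∉ FIRST(B)), so stop here.
FIRST(B B) = { 'id' }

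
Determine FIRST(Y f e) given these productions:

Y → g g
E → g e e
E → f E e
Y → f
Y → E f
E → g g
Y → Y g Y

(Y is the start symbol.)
{ 'f', 'g' }

FIRST sets of the non-terminals involved (from the grammar, by fixed-point iteration):
  FIRST(Y) = { 'f', 'g' }

To compute FIRST(Y f e), process the symbols left to right:
Symbol Y is a non-terminal. Add FIRST(Y) \ {ε} = { 'f', 'g' }
Y is not nullable (ε ∉ FIRST(Y)), so stop here.
FIRST(Y f e) = { 'f', 'g' }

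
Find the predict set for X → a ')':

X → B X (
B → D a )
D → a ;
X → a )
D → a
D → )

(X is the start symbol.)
PREDICT(X → a ')') = (FIRST(RHS) \ {ε}) ∪ (FOLLOW(X) if ε ∈ FIRST(RHS), i.e. RHS ⇒* ε)
FIRST(a ')') = { 'a' }
ε ∉ FIRST(a ')'), so FOLLOW(X) is not added.
PREDICT(X → a ')') = { 'a' }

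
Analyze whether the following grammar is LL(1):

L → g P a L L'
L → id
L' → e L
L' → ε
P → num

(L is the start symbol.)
Relevant sets:
  FOLLOW(L') = { $, 'e' }

For L:
  PREDICT(L → g P a L L') = { 'g' }
  PREDICT(L → id) = { 'id' }
For L':
  PREDICT(L' → e L) = { 'e' }
  PREDICT(L' → ε) = { $, 'e' }
P has a single production, so nothing to check there.

Conflict found: Predict set conflict for L': { 'e' }
The grammar is NOT LL(1).

Answer: No. Predict set conflict for L': { 'e' }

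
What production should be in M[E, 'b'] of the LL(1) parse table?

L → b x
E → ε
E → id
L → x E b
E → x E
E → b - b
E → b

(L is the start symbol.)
To find M[E, 'b'], we find productions for E where 'b' is in the predict set (PREDICT(N → α) = (FIRST(α) \ {ε}) ∪ (FOLLOW(N) if α ⇒* ε)).

Relevant sets:
  FOLLOW(E) = { 'b' }

E → ε: PREDICT = { 'b' }
  'b' is in predict set, so this production goes in M[E, 'b']
E → id: PREDICT = { 'id' }
E → x E: PREDICT = { 'x' }
E → b - b: PREDICT = { 'b' }
  'b' is in predict set, so this production goes in M[E, 'b']
E → b: PREDICT = { 'b' }
  'b' is in predict set, so this production goes in M[E, 'b']

M[E, 'b'] = E → ε, E → b - b, E → b  (a multiply-defined cell — the grammar is not LL(1))

Answer: E → ε, E → b - b, E → b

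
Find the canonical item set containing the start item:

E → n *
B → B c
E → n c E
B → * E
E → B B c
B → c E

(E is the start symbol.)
{ [B → . * E], [B → . B c], [B → . c E], [E → . B B c], [E → . n *], [E → . n c E], [E' → . E] }

First, augment the grammar with E' → E
I₀ = CLOSURE({ [E' → . E] }):
  [E' → . E] has the dot before E: add [E → . n *], [E → . n c E], [E → . B B c]
  [E → . B B c] has the dot before B: add [B → . B c], [B → . * E], [B → . c E]
No further items can be added.

I₀ = { [B → . * E], [B → . B c], [B → . c E], [E → . B B c], [E → . n *], [E → . n c E], [E' → . E] }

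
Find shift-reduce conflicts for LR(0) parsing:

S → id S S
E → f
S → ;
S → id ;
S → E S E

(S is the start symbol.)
A shift-reduce conflict occurs when an LR(0) state has both:
  - a complete (reduce) item [A → α .] (dot at the end), and
  - a shift item [B → β . c γ] (dot before a terminal).

Augment with S' → S and build the canonical LR(0) collection (I0 = CLOSURE({[S' → . S]}), then GOTO on every symbol after a dot until no new states appear). It has 11 states:
  I0: { [E → . f], [S → . ;], [S → . E S E], [S → . id ;], [S → . id S S], [S' → . S] }  — shift
  I1: { [S → ; .] }  — reduce
  I2: { [E → . f], [S → . ;], [S → . E S E], [S → . id ;], [S → . id S S], [S → E . S E] }  — shift
  I3: { [S' → S .] }  — accept
  I4: { [E → f .] }  — reduce
  I5: { [E → . f], [S → . ;], [S → . E S E], [S → . id ;], [S → . id S S], [S → id . ;], [S → id . S S] }  — shift
  I6: { [S → ; .], [S → id ; .] }  — 2 reduces
  I7: { [E → . f], [S → . ;], [S → . E S E], [S → . id ;], [S → . id S S], [S → id S . S] }  — shift
  I8: { [S → id S S .] }  — reduce
  I9: { [E → . f], [S → E S . E] }  — shift
  I10: { [S → E S E .] }  — reduce

No state contains both a complete item and a shift item.

Answer: No shift-reduce conflicts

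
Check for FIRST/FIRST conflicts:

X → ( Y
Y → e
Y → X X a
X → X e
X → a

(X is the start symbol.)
A FIRST/FIRST conflict occurs when two productions N → α and N → β for the same non-terminal have FIRST(α) ∩ FIRST(β) ≠ ∅ (with ε ∈ FIRST of a nullable right-hand side, so two nullable alternatives also conflict).

FIRST sets of the non-terminals at (or reachable through a nullable prefix from) the front of some alternative:
  FIRST(X) = { '(', 'a' }

Productions for X:
  X → ( Y: FIRST = { '(' }
  X → X e: FIRST = { '(', 'a' }
  X → a: FIRST = { 'a' }
Productions for Y:
  Y → e: FIRST = { 'e' }
  Y → X X a: FIRST = { '(', 'a' }

Conflict for X: X → ( Y and X → X e
  Overlap: { '(' }
Conflict for X: X → X e and X → a
  Overlap: { 'a' }

Answer: Yes. X → '(' Y / X → X e on { '(' }; X → X e / X → a on { 'a' }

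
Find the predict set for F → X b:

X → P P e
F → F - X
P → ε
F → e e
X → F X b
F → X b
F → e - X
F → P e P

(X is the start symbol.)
PREDICT(F → X b) = (FIRST(RHS) \ {ε}) ∪ (FOLLOW(F) if ε ∈ FIRST(RHS), i.e. RHS ⇒* ε)
FIRST(X) = { 'e' }
FIRST(X b) = { 'e' }
ε ∉ FIRST(X b), so FOLLOW(F) is not added.
PREDICT(F → X b) = { 'e' }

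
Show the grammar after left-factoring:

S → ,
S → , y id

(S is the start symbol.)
Left-factoring transforms A → αβ₁ | αβ₂ into A → αA' and A' → β₁ | β₂
(α is the longest common prefix among the alternatives). Repeat until
no nonterminal has two alternatives with a common prefix.

Round 1: S has alternatives sharing prefix ','. Introduce S': S → , S'
  Add: S' → ε
  Add: S' → y id

No remaining common prefixes — done.

Resulting grammar:
S → , S'
S' → ε
S' → y id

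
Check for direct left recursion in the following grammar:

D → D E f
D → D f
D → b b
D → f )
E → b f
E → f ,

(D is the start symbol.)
Direct left recursion occurs when N → N α for some non-terminal N (the right-hand side begins with the left-hand side itself).

D → D E f: LEFT RECURSIVE (starts with D)
D → D f: LEFT RECURSIVE (starts with D)
D → b b: starts with b
D → f ): starts with f
E → b f: starts with b
E → f ,: starts with f

The grammar has direct left recursion on: D.

Answer: Yes, D is left-recursive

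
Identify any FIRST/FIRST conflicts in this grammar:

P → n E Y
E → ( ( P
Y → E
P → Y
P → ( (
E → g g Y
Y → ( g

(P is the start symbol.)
A FIRST/FIRST conflict occurs when two productions N → α and N → β for the same non-terminal have FIRST(α) ∩ FIRST(β) ≠ ∅ (with ε ∈ FIRST of a nullable right-hand side, so two nullable alternatives also conflict).

FIRST sets of the non-terminals at (or reachable through a nullable prefix from) the front of some alternative:
  FIRST(Y) = { '(', 'g' }
  FIRST(E) = { '(', 'g' }

Productions for P:
  P → n E Y: FIRST = { 'n' }
  P → Y: FIRST = { '(', 'g' }
  P → ( (: FIRST = { '(' }
Productions for E:
  E → ( ( P: FIRST = { '(' }
  E → g g Y: FIRST = { 'g' }
Productions for Y:
  Y → E: FIRST = { '(', 'g' }
  Y → ( g: FIRST = { '(' }

Conflict for P: P → Y and P → ( (
  Overlap: { '(' }
Conflict for Y: Y → E and Y → ( g
  Overlap: { '(' }

Answer: Yes. P → Y / P → '(' '(' on { '(' }; Y → E / Y → '(' g on { '(' }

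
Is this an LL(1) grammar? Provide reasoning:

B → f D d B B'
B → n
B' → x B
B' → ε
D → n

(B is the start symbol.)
No. Predict set conflict for B': { 'x' }

A grammar is LL(1) if for each non-terminal N with multiple productions, the predict sets of those productions are pairwise disjoint, where PREDICT(N → α) = (FIRST(α) \ {ε}) ∪ (FOLLOW(N) if α ⇒* ε).

Relevant sets:
  FOLLOW(B') = { $, 'x' }

For B:
  PREDICT(B → f D d B B') = { 'f' }
  PREDICT(B → n) = { 'n' }
For B':
  PREDICT(B' → x B) = { 'x' }
  PREDICT(B' → ε) = { $, 'x' }
D has a single production, so nothing to check there.

Conflict found: Predict set conflict for B': { 'x' }
The grammar is NOT LL(1).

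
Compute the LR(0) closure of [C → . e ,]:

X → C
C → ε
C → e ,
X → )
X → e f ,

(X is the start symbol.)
{ [C → . e ,] }

To compute CLOSURE, for each item [A → α.Bβ] where B is a non-terminal, add [B → .γ] for all productions B → γ; repeat for the newly added items until nothing changes.

Start with: [C → . e ,]
The dot precedes the terminal e, so nothing is added.

CLOSURE = { [C → . e ,] }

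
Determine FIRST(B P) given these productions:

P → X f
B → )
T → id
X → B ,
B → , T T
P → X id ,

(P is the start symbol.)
{ ')', ',' }

FIRST sets of the non-terminals involved (from the grammar, by fixed-point iteration):
  FIRST(B) = { ')', ',' }

To compute FIRST(B P), process the symbols left to right:
Symbol B is a non-terminal. Add FIRST(B) \ {ε} = { ')', ',' }
B is not nullable (ε ∉ FIRST(B)), so stop here.
FIRST(B P) = { ')', ',' }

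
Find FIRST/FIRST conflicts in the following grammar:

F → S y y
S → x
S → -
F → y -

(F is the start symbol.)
FIRST sets of the non-terminals at (or reachable through a nullable prefix from) the front of some alternative:
  FIRST(S) = { '-', 'x' }

Productions for F:
  F → S y y: FIRST = { '-', 'x' }
  F → y -: FIRST = { 'y' }
Productions for S:
  S → x: FIRST = { 'x' }
  S → -: FIRST = { '-' }

All alternatives of each non-terminal have pairwise disjoint FIRST sets.

Answer: No FIRST/FIRST conflicts.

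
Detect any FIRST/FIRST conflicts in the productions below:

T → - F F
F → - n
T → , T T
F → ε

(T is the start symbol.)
A FIRST/FIRST conflict occurs when two productions N → α and N → β for the same non-terminal have FIRST(α) ∩ FIRST(β) ≠ ∅ (with ε ∈ FIRST of a nullable right-hand side, so two nullable alternatives also conflict).

Productions for T:
  T → - F F: FIRST = { '-' }
  T → , T T: FIRST = { ',' }
Productions for F:
  F → - n: FIRST = { '-' }
  F → ε: FIRST = { ε }

All alternatives of each non-terminal have pairwise disjoint FIRST sets.

Answer: No FIRST/FIRST conflicts.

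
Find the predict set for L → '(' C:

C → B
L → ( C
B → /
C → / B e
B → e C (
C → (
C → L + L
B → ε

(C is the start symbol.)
{ '(' }

PREDICT(L → '(' C) = (FIRST(RHS) \ {ε}) ∪ (FOLLOW(L) if ε ∈ FIRST(RHS), i.e. RHS ⇒* ε)
FIRST('(' C) = { '(' }
ε ∉ FIRST('(' C), so FOLLOW(L) is not added.
PREDICT(L → '(' C) = { '(' }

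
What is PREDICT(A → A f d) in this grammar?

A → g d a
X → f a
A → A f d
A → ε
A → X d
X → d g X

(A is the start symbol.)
PREDICT(A → A f d) = (FIRST(RHS) \ {ε}) ∪ (FOLLOW(A) if ε ∈ FIRST(RHS), i.e. RHS ⇒* ε)
FIRST(A) = { 'd', 'f', 'g', ε }
FIRST(A f d) = { 'd', 'f', 'g' }
ε ∉ FIRST(A f d), so FOLLOW(A) is not added.
PREDICT(A → A f d) = { 'd', 'f', 'g' }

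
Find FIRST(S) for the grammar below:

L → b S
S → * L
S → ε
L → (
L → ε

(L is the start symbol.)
To compute FIRST(S), examine every production with S on the left-hand side, reading each right-hand side left to right until a non-nullable symbol is reached.

From S → * L:
  - '*' is a terminal: add '*' and stop
From S → ε:
  - ε-production, so ε ∈ FIRST(S)

Collecting: FIRST(S) = { '*', ε }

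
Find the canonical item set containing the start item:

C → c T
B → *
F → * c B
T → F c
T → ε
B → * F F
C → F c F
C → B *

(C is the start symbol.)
First, augment the grammar with C' → C
I₀ = CLOSURE({ [C' → . C] }):
  [C' → . C] has the dot before C: add [C → . c T], [C → . F c F], [C → . B *]
  [C → . F c F] has the dot before F: add [F → . * c B]
  [C → . B *] has the dot before B: add [B → . *], [B → . * F F]
No further items can be added.

I₀ = { [B → . * F F], [B → . *], [C → . B *], [C → . F c F], [C → . c T], [C' → . C], [F → . * c B] }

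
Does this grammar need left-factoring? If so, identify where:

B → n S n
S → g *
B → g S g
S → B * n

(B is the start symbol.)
Left-factoring is needed when two productions for the same non-terminal
share a common prefix on the right-hand side.

Productions for B:
  B → n S n
  B → g S g
Productions for S:
  S → g *
  S → B * n

No common prefixes found.

Answer: No, left-factoring is not needed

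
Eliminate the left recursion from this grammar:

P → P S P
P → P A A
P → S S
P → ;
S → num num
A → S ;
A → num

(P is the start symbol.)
P is directly left-recursive. The standard transformation for
  A → A α₁ | ... | A α_m | β₁ | ... | β_n
is
  A  → β₁ A' | ... | β_n A'
  A' → α₁ A' | ... | α_m A' | ε

P → S S becomes P → S S P'
P → ; becomes P → ; P'
P → P S P becomes P' → S P P'
P → P A A becomes P' → A A P'
Add P' → ε

Productions for other non-terminals are unchanged:
  S → num num
  A → S ;
  A → num

Resulting grammar:
P → S S P'
P → ; P'
P' → S P P'
P' → A A P'
P' → ε
S → num num
A → S ;
A → num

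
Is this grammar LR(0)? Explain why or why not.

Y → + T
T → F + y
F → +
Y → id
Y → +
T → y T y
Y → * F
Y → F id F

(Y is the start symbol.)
Augment with Y' → Y and build the canonical LR(0) collection (I0 = CLOSURE({[Y' → . Y]}), then GOTO on every symbol after a dot until no new states appear). It has 17 states:
  I0: { [F → . +], [Y → . * F], [Y → . + T], [Y → . +], [Y → . F id F], [Y → . id], [Y' → . Y] }  — shift
  I1: { [F → . +], [Y → * . F] }  — shift
  I2: { [F → + .], [F → . +], [T → . F + y], [T → . y T y], [Y → + . T], [Y → + .] }  — shift, 2 reduces
  I3: { [Y → F . id F] }  — shift
  I4: { [Y' → Y .] }  — accept
  I5: { [Y → id .] }  — reduce
  I6: { [F → . +], [Y → F id . F] }  — shift
  I7: { [F → + .] }  — reduce
  I8: { [Y → F id F .] }  — reduce
  I9: { [T → F . + y] }  — shift
  I10: { [Y → + T .] }  — reduce
  I11: { [F → . +], [T → . F + y], [T → . y T y], [T → y . T y] }  — shift
  I12: { [T → y T . y] }  — shift
  I13: { [T → y T y .] }  — reduce
  I14: { [T → F + . y] }  — shift
  I15: { [T → F + y .] }  — reduce
  I16: { [Y → * F .] }  — reduce

Conflict in state I2:
  Shift-reduce conflict between [F → + .] and [F → . +]
So the grammar is NOT LR(0).

Answer: No. Shift-reduce conflict between [F → + .] and [F → . +]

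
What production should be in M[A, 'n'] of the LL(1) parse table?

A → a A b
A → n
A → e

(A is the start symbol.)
A → n

To find M[A, 'n'], we find productions for A where 'n' is in the predict set (PREDICT(N → α) = (FIRST(α) \ {ε}) ∪ (FOLLOW(N) if α ⇒* ε)).

A → a A b: PREDICT = { 'a' }
A → n: PREDICT = { 'n' }
  'n' is in predict set, so this production goes in M[A, 'n']
A → e: PREDICT = { 'e' }

M[A, 'n'] = A → n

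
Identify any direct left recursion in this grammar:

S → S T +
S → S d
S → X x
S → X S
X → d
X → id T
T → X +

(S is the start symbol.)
Yes, S is left-recursive

Direct left recursion occurs when N → N α for some non-terminal N (the right-hand side begins with the left-hand side itself).

S → S T +: LEFT RECURSIVE (starts with S)
S → S d: LEFT RECURSIVE (starts with S)
S → X x: starts with X
S → X S: starts with X
X → d: starts with d
X → id T: starts with id
T → X +: starts with X

The grammar has direct left recursion on: S.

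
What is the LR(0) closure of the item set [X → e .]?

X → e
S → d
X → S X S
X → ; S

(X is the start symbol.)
{ [X → e .] }

To compute CLOSURE, for each item [A → α.Bβ] where B is a non-terminal, add [B → .γ] for all productions B → γ; repeat for the newly added items until nothing changes.

Start with: [X → e .]
The dot is at the end, so nothing is added.

CLOSURE = { [X → e .] }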